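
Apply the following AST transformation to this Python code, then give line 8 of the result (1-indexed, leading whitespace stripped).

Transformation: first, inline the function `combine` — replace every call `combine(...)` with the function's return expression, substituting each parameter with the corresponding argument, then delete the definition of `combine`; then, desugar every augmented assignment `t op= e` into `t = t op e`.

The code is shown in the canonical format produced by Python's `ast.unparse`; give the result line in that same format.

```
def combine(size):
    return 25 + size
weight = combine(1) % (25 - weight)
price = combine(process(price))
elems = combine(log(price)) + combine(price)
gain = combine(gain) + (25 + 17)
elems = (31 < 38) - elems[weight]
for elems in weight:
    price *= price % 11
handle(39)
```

handle(39)

Transformed code:
weight = (25 + 1) % (25 - weight)
price = 25 + process(price)
elems = 25 + log(price) + (25 + price)
gain = 25 + gain + (25 + 17)
elems = (31 < 38) - elems[weight]
for elems in weight:
    price = price * (price % 11)
handle(39)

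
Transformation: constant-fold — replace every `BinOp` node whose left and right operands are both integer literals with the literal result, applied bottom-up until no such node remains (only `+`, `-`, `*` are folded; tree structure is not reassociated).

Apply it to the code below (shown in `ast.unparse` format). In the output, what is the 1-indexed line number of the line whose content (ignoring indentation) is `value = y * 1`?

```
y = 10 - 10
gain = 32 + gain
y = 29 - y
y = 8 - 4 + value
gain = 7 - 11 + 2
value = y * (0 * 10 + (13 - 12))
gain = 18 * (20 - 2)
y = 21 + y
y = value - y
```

6

Transformed code:
y = 0
gain = 32 + gain
y = 29 - y
y = 4 + value
gain = -2
value = y * 1
gain = 324
y = 21 + y
y = value - y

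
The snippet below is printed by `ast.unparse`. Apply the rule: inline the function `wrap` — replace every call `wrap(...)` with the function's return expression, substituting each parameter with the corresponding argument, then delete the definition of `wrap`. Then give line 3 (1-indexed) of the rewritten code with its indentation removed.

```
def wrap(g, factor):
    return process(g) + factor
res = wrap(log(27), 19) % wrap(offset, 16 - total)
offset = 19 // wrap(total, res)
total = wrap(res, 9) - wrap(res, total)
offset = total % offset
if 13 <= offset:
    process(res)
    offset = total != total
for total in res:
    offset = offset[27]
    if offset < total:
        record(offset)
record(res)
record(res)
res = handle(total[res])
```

Transformed code:
res = (process(log(27)) + 19) % (process(offset) + (16 - total))
offset = 19 // (process(total) + res)
total = process(res) + 9 - (process(res) + total)
offset = total % offset
if 13 <= offset:
    process(res)
    offset = total != total
for total in res:
    offset = offset[27]
    if offset < total:
        record(offset)
record(res)
record(res)
res = handle(total[res])

total = process(res) + 9 - (process(res) + total)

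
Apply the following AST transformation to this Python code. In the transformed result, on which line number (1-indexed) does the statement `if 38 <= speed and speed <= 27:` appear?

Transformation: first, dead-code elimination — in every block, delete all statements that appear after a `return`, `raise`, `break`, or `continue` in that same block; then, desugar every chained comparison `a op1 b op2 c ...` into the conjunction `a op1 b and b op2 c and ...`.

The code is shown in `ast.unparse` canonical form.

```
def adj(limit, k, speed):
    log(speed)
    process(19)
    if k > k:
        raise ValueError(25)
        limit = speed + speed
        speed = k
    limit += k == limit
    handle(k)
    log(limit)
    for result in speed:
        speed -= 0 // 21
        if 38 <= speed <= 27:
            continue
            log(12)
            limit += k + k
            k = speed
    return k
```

Transformed code:
def adj(limit, k, speed):
    log(speed)
    process(19)
    if k > k:
        raise ValueError(25)
    limit += k == limit
    handle(k)
    log(limit)
    for result in speed:
        speed -= 0 // 21
        if 38 <= speed and speed <= 27:
            continue
    return k

11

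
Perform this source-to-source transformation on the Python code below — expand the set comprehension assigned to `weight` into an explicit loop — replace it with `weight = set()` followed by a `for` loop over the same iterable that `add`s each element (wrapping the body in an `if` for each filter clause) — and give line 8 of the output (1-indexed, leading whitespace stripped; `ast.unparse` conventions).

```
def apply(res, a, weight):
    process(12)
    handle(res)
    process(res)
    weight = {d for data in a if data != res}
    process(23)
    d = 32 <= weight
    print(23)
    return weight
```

weight.add(d)

Transformed code:
def apply(res, a, weight):
    process(12)
    handle(res)
    process(res)
    weight = set()
    for data in a:
        if data != res:
            weight.add(d)
    process(23)
    d = 32 <= weight
    print(23)
    return weight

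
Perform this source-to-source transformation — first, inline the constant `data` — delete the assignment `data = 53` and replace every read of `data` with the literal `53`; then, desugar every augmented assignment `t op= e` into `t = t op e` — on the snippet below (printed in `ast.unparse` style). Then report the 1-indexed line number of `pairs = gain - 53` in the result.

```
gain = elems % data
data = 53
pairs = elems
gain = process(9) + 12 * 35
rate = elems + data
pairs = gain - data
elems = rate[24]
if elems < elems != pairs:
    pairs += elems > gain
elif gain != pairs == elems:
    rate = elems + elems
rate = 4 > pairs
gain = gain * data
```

5

Transformed code:
gain = elems % 53
pairs = elems
gain = process(9) + 12 * 35
rate = elems + 53
pairs = gain - 53
elems = rate[24]
if elems < elems != pairs:
    pairs = pairs + (elems > gain)
elif gain != pairs == elems:
    rate = elems + elems
rate = 4 > pairs
gain = gain * 53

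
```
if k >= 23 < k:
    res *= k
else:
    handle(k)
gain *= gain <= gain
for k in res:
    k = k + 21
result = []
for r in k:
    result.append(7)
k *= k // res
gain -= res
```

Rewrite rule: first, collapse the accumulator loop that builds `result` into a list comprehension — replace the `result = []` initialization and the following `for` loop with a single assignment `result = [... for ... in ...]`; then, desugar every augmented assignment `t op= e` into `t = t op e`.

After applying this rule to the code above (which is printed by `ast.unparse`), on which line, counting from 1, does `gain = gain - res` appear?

10

Transformed code:
if k >= 23 < k:
    res = res * k
else:
    handle(k)
gain = gain * (gain <= gain)
for k in res:
    k = k + 21
result = [7 for r in k]
k = k * (k // res)
gain = gain - res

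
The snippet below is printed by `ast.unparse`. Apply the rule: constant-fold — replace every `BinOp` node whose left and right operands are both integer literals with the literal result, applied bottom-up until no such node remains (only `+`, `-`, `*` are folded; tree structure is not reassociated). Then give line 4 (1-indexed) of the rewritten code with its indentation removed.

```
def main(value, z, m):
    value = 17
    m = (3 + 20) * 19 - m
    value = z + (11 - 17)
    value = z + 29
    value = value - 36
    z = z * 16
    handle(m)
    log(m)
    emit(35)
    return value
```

Transformed code:
def main(value, z, m):
    value = 17
    m = 437 - m
    value = z + -6
    value = z + 29
    value = value - 36
    z = z * 16
    handle(m)
    log(m)
    emit(35)
    return value

value = z + -6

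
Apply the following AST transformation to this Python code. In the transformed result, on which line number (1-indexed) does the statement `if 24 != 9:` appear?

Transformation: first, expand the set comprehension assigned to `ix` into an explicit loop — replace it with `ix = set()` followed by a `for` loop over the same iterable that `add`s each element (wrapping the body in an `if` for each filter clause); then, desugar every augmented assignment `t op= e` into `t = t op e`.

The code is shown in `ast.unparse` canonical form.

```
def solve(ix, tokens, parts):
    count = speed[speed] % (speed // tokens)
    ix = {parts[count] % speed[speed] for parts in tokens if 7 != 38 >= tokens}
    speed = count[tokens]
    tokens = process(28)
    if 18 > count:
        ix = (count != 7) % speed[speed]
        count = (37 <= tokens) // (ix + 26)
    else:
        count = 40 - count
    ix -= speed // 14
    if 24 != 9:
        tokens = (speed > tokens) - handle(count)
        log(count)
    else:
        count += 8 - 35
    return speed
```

Transformed code:
def solve(ix, tokens, parts):
    count = speed[speed] % (speed // tokens)
    ix = set()
    for parts in tokens:
        if 7 != 38 >= tokens:
            ix.add(parts[count] % speed[speed])
    speed = count[tokens]
    tokens = process(28)
    if 18 > count:
        ix = (count != 7) % speed[speed]
        count = (37 <= tokens) // (ix + 26)
    else:
        count = 40 - count
    ix = ix - speed // 14
    if 24 != 9:
        tokens = (speed > tokens) - handle(count)
        log(count)
    else:
        count = count + (8 - 35)
    return speed

15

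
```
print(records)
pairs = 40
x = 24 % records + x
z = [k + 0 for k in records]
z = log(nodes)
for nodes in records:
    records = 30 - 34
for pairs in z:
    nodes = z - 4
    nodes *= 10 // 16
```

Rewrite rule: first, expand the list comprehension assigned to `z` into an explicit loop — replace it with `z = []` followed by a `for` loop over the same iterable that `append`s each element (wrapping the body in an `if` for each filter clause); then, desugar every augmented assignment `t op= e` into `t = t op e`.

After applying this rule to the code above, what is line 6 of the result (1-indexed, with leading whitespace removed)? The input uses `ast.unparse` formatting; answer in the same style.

Transformed code:
print(records)
pairs = 40
x = 24 % records + x
z = []
for k in records:
    z.append(k + 0)
z = log(nodes)
for nodes in records:
    records = 30 - 34
for pairs in z:
    nodes = z - 4
    nodes = nodes * (10 // 16)

z.append(k + 0)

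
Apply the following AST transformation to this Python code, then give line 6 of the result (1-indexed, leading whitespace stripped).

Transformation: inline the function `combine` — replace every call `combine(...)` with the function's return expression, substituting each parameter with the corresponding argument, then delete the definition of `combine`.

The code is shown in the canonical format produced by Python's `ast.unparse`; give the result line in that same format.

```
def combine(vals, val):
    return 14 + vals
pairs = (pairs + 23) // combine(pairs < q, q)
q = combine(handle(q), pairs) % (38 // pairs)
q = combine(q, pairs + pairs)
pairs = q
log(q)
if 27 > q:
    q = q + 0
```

Transformed code:
pairs = (pairs + 23) // (14 + (pairs < q))
q = (14 + handle(q)) % (38 // pairs)
q = 14 + q
pairs = q
log(q)
if 27 > q:
    q = q + 0

if 27 > q:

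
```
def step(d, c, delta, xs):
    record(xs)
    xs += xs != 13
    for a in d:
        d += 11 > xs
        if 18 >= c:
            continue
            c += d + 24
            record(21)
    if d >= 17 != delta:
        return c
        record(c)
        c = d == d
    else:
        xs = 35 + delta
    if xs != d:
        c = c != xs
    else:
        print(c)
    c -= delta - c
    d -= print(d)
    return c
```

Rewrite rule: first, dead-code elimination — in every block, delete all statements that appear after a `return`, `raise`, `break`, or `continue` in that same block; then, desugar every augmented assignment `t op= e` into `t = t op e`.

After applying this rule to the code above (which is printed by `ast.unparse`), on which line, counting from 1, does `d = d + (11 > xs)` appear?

5

Transformed code:
def step(d, c, delta, xs):
    record(xs)
    xs = xs + (xs != 13)
    for a in d:
        d = d + (11 > xs)
        if 18 >= c:
            continue
    if d >= 17 != delta:
        return c
    else:
        xs = 35 + delta
    if xs != d:
        c = c != xs
    else:
        print(c)
    c = c - (delta - c)
    d = d - print(d)
    return c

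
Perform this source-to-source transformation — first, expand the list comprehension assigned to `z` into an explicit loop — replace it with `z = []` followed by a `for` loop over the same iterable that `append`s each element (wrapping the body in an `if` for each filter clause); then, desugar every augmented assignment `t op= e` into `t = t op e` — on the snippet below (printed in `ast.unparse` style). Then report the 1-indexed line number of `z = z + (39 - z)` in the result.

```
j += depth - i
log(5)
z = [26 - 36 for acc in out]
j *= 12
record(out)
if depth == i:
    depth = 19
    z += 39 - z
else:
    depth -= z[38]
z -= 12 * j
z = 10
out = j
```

10

Transformed code:
j = j + (depth - i)
log(5)
z = []
for acc in out:
    z.append(26 - 36)
j = j * 12
record(out)
if depth == i:
    depth = 19
    z = z + (39 - z)
else:
    depth = depth - z[38]
z = z - 12 * j
z = 10
out = j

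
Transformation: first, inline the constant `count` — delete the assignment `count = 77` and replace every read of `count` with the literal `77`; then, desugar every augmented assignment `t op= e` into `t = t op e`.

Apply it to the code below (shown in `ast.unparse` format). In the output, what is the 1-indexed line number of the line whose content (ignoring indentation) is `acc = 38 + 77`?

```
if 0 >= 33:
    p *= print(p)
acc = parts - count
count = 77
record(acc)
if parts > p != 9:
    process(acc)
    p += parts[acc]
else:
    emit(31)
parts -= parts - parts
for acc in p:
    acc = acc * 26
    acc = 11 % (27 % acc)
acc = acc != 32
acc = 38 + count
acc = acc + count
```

15

Transformed code:
if 0 >= 33:
    p = p * print(p)
acc = parts - 77
record(acc)
if parts > p != 9:
    process(acc)
    p = p + parts[acc]
else:
    emit(31)
parts = parts - (parts - parts)
for acc in p:
    acc = acc * 26
    acc = 11 % (27 % acc)
acc = acc != 32
acc = 38 + 77
acc = acc + 77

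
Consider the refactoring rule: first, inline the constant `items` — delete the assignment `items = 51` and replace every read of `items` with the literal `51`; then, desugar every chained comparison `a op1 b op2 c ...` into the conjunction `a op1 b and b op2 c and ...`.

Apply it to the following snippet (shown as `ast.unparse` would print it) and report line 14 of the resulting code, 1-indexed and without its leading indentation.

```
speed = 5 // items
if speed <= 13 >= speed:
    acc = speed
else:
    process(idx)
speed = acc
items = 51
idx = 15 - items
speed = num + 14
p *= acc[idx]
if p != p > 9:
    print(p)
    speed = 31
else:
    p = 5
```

p = 5

Transformed code:
speed = 5 // 51
if speed <= 13 and 13 >= speed:
    acc = speed
else:
    process(idx)
speed = acc
idx = 15 - 51
speed = num + 14
p *= acc[idx]
if p != p and p > 9:
    print(p)
    speed = 31
else:
    p = 5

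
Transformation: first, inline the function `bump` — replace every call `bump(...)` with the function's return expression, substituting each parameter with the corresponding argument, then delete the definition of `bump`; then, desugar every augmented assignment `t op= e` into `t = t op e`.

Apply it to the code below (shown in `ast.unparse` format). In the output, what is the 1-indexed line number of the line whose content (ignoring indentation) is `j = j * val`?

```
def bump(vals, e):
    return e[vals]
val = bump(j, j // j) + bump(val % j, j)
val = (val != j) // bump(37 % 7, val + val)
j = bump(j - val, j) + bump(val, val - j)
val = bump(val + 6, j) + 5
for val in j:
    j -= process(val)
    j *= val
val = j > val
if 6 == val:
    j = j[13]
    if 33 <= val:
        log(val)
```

Transformed code:
val = (j // j)[j] + j[val % j]
val = (val != j) // (val + val)[37 % 7]
j = j[j - val] + (val - j)[val]
val = j[val + 6] + 5
for val in j:
    j = j - process(val)
    j = j * val
val = j > val
if 6 == val:
    j = j[13]
    if 33 <= val:
        log(val)

7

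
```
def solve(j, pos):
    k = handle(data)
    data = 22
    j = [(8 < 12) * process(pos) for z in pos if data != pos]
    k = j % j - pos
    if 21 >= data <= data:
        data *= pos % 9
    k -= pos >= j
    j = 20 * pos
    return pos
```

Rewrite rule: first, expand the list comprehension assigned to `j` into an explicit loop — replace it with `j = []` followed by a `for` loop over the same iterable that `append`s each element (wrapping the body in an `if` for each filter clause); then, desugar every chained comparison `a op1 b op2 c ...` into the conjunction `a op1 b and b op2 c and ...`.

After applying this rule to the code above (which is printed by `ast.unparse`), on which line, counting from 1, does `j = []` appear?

4

Transformed code:
def solve(j, pos):
    k = handle(data)
    data = 22
    j = []
    for z in pos:
        if data != pos:
            j.append((8 < 12) * process(pos))
    k = j % j - pos
    if 21 >= data and data <= data:
        data *= pos % 9
    k -= pos >= j
    j = 20 * pos
    return pos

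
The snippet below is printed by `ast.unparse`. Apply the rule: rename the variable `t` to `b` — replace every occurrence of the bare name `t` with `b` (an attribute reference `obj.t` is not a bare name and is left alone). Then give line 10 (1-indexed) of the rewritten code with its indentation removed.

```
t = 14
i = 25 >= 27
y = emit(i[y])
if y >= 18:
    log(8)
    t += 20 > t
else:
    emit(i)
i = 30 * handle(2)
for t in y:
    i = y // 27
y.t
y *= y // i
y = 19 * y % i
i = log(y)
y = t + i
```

Transformed code:
b = 14
i = 25 >= 27
y = emit(i[y])
if y >= 18:
    log(8)
    b += 20 > b
else:
    emit(i)
i = 30 * handle(2)
for b in y:
    i = y // 27
y.t
y *= y // i
y = 19 * y % i
i = log(y)
y = b + i

for b in y:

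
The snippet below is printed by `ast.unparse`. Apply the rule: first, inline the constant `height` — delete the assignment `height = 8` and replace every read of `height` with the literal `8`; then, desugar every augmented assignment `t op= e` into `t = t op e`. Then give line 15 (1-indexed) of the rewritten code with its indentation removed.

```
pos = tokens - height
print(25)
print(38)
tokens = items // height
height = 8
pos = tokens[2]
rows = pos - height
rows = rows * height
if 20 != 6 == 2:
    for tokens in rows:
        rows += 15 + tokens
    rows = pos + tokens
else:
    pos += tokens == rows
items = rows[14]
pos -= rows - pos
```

pos = pos - (rows - pos)

Transformed code:
pos = tokens - 8
print(25)
print(38)
tokens = items // 8
pos = tokens[2]
rows = pos - 8
rows = rows * 8
if 20 != 6 == 2:
    for tokens in rows:
        rows = rows + (15 + tokens)
    rows = pos + tokens
else:
    pos = pos + (tokens == rows)
items = rows[14]
pos = pos - (rows - pos)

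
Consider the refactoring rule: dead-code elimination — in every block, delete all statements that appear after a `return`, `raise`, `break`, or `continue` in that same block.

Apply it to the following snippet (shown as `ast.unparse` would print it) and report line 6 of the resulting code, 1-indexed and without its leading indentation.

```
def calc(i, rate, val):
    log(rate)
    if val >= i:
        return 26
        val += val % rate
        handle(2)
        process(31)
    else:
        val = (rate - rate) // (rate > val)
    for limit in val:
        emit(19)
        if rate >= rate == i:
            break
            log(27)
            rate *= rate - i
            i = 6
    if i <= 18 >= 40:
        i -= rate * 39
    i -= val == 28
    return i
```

val = (rate - rate) // (rate > val)

Transformed code:
def calc(i, rate, val):
    log(rate)
    if val >= i:
        return 26
    else:
        val = (rate - rate) // (rate > val)
    for limit in val:
        emit(19)
        if rate >= rate == i:
            break
    if i <= 18 >= 40:
        i -= rate * 39
    i -= val == 28
    return i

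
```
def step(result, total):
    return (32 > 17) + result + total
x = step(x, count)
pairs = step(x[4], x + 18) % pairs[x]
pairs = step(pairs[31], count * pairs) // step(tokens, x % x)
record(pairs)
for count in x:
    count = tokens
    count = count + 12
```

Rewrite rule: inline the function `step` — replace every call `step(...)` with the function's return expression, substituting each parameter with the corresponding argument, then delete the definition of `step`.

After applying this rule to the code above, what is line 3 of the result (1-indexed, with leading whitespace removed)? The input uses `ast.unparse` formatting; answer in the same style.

pairs = ((32 > 17) + pairs[31] + count * pairs) // ((32 > 17) + tokens + x % x)

Transformed code:
x = (32 > 17) + x + count
pairs = ((32 > 17) + x[4] + (x + 18)) % pairs[x]
pairs = ((32 > 17) + pairs[31] + count * pairs) // ((32 > 17) + tokens + x % x)
record(pairs)
for count in x:
    count = tokens
    count = count + 12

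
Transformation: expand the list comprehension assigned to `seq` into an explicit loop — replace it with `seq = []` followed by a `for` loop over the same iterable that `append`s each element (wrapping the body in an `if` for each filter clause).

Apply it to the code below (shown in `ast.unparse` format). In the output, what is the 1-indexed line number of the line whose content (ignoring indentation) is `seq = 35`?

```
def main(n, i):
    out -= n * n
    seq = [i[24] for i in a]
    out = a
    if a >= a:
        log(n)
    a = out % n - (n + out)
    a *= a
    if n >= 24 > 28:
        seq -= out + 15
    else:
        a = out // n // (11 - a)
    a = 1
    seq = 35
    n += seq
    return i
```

Transformed code:
def main(n, i):
    out -= n * n
    seq = []
    for i in a:
        seq.append(i[24])
    out = a
    if a >= a:
        log(n)
    a = out % n - (n + out)
    a *= a
    if n >= 24 > 28:
        seq -= out + 15
    else:
        a = out // n // (11 - a)
    a = 1
    seq = 35
    n += seq
    return i

16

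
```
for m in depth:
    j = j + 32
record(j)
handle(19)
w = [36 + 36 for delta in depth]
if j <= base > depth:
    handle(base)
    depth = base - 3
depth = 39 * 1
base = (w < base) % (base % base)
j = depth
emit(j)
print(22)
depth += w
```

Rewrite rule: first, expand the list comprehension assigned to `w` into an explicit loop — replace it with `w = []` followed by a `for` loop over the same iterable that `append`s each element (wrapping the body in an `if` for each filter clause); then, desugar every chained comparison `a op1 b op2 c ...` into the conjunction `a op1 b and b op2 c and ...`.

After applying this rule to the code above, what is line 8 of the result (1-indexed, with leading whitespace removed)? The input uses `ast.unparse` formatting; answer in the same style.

Transformed code:
for m in depth:
    j = j + 32
record(j)
handle(19)
w = []
for delta in depth:
    w.append(36 + 36)
if j <= base and base > depth:
    handle(base)
    depth = base - 3
depth = 39 * 1
base = (w < base) % (base % base)
j = depth
emit(j)
print(22)
depth += w

if j <= base and base > depth:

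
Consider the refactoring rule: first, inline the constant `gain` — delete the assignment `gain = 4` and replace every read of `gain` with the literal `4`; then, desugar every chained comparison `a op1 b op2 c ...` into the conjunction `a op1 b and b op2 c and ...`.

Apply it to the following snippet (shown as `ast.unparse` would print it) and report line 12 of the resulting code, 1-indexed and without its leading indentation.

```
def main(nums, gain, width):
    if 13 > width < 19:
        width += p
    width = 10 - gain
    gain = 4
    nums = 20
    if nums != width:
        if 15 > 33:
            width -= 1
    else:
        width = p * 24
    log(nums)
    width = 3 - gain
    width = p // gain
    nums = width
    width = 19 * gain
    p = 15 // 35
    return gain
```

width = 3 - 4

Transformed code:
def main(nums, gain, width):
    if 13 > width and width < 19:
        width += p
    width = 10 - 4
    nums = 20
    if nums != width:
        if 15 > 33:
            width -= 1
    else:
        width = p * 24
    log(nums)
    width = 3 - 4
    width = p // 4
    nums = width
    width = 19 * 4
    p = 15 // 35
    return 4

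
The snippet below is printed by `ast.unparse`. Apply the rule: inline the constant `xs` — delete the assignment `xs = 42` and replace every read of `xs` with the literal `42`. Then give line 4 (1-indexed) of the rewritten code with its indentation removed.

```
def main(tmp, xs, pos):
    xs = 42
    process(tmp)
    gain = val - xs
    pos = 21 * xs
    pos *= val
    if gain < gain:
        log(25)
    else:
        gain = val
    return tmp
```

pos = 21 * 42

Transformed code:
def main(tmp, xs, pos):
    process(tmp)
    gain = val - 42
    pos = 21 * 42
    pos *= val
    if gain < gain:
        log(25)
    else:
        gain = val
    return tmp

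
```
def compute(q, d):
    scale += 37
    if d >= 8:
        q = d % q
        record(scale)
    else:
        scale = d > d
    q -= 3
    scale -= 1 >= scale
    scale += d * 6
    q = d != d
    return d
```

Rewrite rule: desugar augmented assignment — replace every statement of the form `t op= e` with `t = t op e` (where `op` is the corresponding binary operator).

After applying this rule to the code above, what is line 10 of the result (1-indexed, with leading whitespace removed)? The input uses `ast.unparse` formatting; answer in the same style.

scale = scale + d * 6

Transformed code:
def compute(q, d):
    scale = scale + 37
    if d >= 8:
        q = d % q
        record(scale)
    else:
        scale = d > d
    q = q - 3
    scale = scale - (1 >= scale)
    scale = scale + d * 6
    q = d != d
    return d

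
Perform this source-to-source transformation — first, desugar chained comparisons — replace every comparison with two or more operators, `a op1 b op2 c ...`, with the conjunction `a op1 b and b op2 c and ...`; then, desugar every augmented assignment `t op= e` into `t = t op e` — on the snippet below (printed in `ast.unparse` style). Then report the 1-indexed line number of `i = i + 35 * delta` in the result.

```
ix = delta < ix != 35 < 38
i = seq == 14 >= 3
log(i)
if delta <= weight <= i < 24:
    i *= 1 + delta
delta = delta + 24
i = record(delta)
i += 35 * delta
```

Transformed code:
ix = delta < ix and ix != 35 and (35 < 38)
i = seq == 14 and 14 >= 3
log(i)
if delta <= weight and weight <= i and (i < 24):
    i = i * (1 + delta)
delta = delta + 24
i = record(delta)
i = i + 35 * delta

8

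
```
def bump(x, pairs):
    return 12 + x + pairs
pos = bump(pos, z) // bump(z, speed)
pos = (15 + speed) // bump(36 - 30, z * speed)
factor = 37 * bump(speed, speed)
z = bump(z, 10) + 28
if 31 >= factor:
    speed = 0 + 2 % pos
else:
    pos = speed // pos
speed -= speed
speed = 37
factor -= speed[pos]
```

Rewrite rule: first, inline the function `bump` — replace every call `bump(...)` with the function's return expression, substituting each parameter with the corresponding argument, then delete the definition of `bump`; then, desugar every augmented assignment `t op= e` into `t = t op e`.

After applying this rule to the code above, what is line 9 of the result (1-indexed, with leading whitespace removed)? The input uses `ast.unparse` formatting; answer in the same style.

Transformed code:
pos = (12 + pos + z) // (12 + z + speed)
pos = (15 + speed) // (12 + (36 - 30) + z * speed)
factor = 37 * (12 + speed + speed)
z = 12 + z + 10 + 28
if 31 >= factor:
    speed = 0 + 2 % pos
else:
    pos = speed // pos
speed = speed - speed
speed = 37
factor = factor - speed[pos]

speed = speed - speed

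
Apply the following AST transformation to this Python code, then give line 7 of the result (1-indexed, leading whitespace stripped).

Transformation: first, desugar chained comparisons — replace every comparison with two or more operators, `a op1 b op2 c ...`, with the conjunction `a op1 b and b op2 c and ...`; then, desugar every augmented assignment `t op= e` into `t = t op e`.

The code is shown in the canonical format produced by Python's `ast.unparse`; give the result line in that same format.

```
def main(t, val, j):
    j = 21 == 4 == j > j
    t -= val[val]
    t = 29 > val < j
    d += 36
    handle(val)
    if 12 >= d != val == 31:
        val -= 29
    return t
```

if 12 >= d and d != val and (val == 31):

Transformed code:
def main(t, val, j):
    j = 21 == 4 and 4 == j and (j > j)
    t = t - val[val]
    t = 29 > val and val < j
    d = d + 36
    handle(val)
    if 12 >= d and d != val and (val == 31):
        val = val - 29
    return t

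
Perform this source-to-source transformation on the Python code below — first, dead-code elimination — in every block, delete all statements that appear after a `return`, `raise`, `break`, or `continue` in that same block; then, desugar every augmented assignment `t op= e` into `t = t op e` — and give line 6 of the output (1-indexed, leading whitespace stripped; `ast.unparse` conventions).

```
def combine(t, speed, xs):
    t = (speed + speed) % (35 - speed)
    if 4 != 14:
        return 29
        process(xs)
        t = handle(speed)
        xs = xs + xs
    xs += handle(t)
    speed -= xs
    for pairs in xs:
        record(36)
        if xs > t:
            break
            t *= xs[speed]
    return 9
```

Transformed code:
def combine(t, speed, xs):
    t = (speed + speed) % (35 - speed)
    if 4 != 14:
        return 29
    xs = xs + handle(t)
    speed = speed - xs
    for pairs in xs:
        record(36)
        if xs > t:
            break
    return 9

speed = speed - xs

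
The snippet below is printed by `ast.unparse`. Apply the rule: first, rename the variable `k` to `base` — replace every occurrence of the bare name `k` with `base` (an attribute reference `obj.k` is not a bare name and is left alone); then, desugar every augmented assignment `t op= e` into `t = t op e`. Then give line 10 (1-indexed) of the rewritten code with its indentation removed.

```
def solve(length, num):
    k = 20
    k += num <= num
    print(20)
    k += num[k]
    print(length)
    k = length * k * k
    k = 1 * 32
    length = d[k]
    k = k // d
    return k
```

base = base // d

Transformed code:
def solve(length, num):
    base = 20
    base = base + (num <= num)
    print(20)
    base = base + num[base]
    print(length)
    base = length * base * base
    base = 1 * 32
    length = d[base]
    base = base // d
    return base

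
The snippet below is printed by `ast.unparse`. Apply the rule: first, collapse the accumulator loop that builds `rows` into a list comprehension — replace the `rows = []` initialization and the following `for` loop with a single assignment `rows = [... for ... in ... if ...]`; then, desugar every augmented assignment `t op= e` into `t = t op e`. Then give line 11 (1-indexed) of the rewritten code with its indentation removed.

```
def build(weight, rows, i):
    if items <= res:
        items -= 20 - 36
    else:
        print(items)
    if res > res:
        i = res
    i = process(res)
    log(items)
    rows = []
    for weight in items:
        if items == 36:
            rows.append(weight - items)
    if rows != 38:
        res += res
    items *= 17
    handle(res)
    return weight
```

if rows != 38:

Transformed code:
def build(weight, rows, i):
    if items <= res:
        items = items - (20 - 36)
    else:
        print(items)
    if res > res:
        i = res
    i = process(res)
    log(items)
    rows = [weight - items for weight in items if items == 36]
    if rows != 38:
        res = res + res
    items = items * 17
    handle(res)
    return weight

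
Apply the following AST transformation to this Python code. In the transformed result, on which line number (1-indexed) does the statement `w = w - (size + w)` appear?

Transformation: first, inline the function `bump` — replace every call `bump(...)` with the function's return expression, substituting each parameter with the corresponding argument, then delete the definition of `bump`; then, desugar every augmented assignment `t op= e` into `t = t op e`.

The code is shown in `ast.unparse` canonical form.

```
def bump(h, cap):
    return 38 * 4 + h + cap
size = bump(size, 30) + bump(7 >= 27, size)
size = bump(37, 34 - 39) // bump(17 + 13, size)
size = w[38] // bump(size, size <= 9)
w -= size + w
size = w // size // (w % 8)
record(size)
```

Transformed code:
size = 38 * 4 + size + 30 + (38 * 4 + (7 >= 27) + size)
size = (38 * 4 + 37 + (34 - 39)) // (38 * 4 + (17 + 13) + size)
size = w[38] // (38 * 4 + size + (size <= 9))
w = w - (size + w)
size = w // size // (w % 8)
record(size)

4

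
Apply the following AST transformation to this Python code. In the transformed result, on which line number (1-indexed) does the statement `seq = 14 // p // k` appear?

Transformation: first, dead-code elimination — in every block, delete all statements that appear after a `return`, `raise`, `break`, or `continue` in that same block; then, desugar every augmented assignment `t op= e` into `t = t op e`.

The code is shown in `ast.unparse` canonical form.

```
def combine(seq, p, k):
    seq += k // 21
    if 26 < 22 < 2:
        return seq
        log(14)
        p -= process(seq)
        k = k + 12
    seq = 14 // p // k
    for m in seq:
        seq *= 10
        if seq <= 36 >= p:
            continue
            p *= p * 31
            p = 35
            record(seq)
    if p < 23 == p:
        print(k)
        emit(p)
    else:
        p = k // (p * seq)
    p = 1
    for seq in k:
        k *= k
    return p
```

Transformed code:
def combine(seq, p, k):
    seq = seq + k // 21
    if 26 < 22 < 2:
        return seq
    seq = 14 // p // k
    for m in seq:
        seq = seq * 10
        if seq <= 36 >= p:
            continue
    if p < 23 == p:
        print(k)
        emit(p)
    else:
        p = k // (p * seq)
    p = 1
    for seq in k:
        k = k * k
    return p

5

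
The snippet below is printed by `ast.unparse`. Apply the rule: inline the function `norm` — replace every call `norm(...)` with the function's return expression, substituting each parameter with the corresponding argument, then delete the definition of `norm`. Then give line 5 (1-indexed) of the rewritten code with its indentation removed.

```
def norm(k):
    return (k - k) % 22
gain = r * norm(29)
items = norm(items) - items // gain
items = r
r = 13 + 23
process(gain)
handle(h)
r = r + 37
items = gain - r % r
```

process(gain)

Transformed code:
gain = r * ((29 - 29) % 22)
items = (items - items) % 22 - items // gain
items = r
r = 13 + 23
process(gain)
handle(h)
r = r + 37
items = gain - r % r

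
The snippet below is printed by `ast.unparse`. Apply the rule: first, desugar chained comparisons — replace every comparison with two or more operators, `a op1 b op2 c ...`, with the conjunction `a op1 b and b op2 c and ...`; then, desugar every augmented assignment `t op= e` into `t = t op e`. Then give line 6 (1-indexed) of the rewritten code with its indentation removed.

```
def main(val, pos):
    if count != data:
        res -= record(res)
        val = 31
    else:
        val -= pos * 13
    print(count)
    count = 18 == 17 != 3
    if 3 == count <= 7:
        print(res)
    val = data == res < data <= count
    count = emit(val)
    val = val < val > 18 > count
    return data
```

val = val - pos * 13

Transformed code:
def main(val, pos):
    if count != data:
        res = res - record(res)
        val = 31
    else:
        val = val - pos * 13
    print(count)
    count = 18 == 17 and 17 != 3
    if 3 == count and count <= 7:
        print(res)
    val = data == res and res < data and (data <= count)
    count = emit(val)
    val = val < val and val > 18 and (18 > count)
    return data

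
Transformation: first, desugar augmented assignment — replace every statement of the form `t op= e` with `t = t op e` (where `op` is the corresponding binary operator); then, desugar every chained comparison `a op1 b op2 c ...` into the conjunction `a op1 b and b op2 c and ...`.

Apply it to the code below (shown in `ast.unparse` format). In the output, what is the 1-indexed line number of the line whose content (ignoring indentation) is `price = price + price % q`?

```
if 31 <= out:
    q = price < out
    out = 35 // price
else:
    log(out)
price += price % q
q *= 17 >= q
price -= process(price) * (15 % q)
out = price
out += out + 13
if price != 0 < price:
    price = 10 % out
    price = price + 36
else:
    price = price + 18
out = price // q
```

6

Transformed code:
if 31 <= out:
    q = price < out
    out = 35 // price
else:
    log(out)
price = price + price % q
q = q * (17 >= q)
price = price - process(price) * (15 % q)
out = price
out = out + (out + 13)
if price != 0 and 0 < price:
    price = 10 % out
    price = price + 36
else:
    price = price + 18
out = price // q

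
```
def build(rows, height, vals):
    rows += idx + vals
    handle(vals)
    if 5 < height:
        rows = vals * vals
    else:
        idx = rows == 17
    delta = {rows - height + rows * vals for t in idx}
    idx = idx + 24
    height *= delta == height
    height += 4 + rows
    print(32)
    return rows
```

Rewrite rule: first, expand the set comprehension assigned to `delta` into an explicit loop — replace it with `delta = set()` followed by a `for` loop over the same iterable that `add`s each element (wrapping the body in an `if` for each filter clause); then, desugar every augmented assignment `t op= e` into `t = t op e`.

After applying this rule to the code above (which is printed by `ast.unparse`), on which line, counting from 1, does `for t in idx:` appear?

9

Transformed code:
def build(rows, height, vals):
    rows = rows + (idx + vals)
    handle(vals)
    if 5 < height:
        rows = vals * vals
    else:
        idx = rows == 17
    delta = set()
    for t in idx:
        delta.add(rows - height + rows * vals)
    idx = idx + 24
    height = height * (delta == height)
    height = height + (4 + rows)
    print(32)
    return rows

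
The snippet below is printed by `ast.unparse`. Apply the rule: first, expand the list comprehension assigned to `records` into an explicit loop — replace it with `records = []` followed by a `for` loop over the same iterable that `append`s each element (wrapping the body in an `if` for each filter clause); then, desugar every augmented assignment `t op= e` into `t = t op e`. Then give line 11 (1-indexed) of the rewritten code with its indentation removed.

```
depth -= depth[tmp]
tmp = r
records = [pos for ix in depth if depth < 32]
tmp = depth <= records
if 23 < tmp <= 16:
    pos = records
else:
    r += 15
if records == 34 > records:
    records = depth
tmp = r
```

r = r + 15

Transformed code:
depth = depth - depth[tmp]
tmp = r
records = []
for ix in depth:
    if depth < 32:
        records.append(pos)
tmp = depth <= records
if 23 < tmp <= 16:
    pos = records
else:
    r = r + 15
if records == 34 > records:
    records = depth
tmp = r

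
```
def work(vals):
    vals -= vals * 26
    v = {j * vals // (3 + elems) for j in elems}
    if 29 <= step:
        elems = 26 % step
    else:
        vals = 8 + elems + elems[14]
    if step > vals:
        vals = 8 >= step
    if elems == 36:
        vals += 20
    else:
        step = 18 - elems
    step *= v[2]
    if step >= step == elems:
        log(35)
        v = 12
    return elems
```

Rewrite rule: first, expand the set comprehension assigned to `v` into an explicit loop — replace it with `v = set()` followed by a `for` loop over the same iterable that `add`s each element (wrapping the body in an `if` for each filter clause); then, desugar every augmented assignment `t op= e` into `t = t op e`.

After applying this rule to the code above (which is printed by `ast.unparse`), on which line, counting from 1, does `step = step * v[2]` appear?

Transformed code:
def work(vals):
    vals = vals - vals * 26
    v = set()
    for j in elems:
        v.add(j * vals // (3 + elems))
    if 29 <= step:
        elems = 26 % step
    else:
        vals = 8 + elems + elems[14]
    if step > vals:
        vals = 8 >= step
    if elems == 36:
        vals = vals + 20
    else:
        step = 18 - elems
    step = step * v[2]
    if step >= step == elems:
        log(35)
        v = 12
    return elems

16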